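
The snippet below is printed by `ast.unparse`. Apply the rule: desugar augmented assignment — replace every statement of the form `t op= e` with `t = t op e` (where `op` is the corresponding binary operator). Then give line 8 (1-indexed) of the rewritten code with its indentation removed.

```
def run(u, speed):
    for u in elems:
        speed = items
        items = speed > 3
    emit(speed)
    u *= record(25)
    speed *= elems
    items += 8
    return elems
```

items = items + 8

Transformed code:
def run(u, speed):
    for u in elems:
        speed = items
        items = speed > 3
    emit(speed)
    u = u * record(25)
    speed = speed * elems
    items = items + 8
    return elems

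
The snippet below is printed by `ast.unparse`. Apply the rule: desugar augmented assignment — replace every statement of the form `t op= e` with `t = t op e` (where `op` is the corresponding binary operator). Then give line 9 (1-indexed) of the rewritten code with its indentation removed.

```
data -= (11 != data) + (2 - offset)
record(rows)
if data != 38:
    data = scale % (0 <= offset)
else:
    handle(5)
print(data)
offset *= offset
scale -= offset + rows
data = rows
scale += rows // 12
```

scale = scale - (offset + rows)

Transformed code:
data = data - ((11 != data) + (2 - offset))
record(rows)
if data != 38:
    data = scale % (0 <= offset)
else:
    handle(5)
print(data)
offset = offset * offset
scale = scale - (offset + rows)
data = rows
scale = scale + rows // 12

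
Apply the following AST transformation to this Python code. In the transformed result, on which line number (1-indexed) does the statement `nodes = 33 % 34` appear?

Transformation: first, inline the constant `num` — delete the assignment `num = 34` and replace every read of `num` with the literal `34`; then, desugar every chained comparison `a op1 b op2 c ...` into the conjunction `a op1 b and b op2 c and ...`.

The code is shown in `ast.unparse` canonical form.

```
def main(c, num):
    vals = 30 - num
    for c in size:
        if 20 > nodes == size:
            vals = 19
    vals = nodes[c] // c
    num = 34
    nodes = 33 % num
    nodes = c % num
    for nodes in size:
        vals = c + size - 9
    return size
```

7

Transformed code:
def main(c, num):
    vals = 30 - 34
    for c in size:
        if 20 > nodes and nodes == size:
            vals = 19
    vals = nodes[c] // c
    nodes = 33 % 34
    nodes = c % 34
    for nodes in size:
        vals = c + size - 9
    return size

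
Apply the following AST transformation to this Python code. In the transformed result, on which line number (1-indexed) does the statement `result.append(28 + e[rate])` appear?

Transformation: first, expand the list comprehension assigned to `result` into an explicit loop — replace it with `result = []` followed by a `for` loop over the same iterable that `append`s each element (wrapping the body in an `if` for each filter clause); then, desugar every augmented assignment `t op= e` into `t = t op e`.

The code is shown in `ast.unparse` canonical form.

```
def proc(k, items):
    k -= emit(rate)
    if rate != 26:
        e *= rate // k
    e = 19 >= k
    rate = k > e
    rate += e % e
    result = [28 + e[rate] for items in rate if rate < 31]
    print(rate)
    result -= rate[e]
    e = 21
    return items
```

Transformed code:
def proc(k, items):
    k = k - emit(rate)
    if rate != 26:
        e = e * (rate // k)
    e = 19 >= k
    rate = k > e
    rate = rate + e % e
    result = []
    for items in rate:
        if rate < 31:
            result.append(28 + e[rate])
    print(rate)
    result = result - rate[e]
    e = 21
    return items

11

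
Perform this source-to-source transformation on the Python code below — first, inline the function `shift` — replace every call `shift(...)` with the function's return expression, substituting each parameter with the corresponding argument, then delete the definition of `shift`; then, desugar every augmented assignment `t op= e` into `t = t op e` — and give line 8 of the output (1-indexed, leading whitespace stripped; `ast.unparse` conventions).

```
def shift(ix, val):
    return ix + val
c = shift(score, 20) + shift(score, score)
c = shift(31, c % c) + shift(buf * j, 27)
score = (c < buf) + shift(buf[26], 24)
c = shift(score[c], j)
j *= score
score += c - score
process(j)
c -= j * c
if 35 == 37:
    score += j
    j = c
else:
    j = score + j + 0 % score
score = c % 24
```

Transformed code:
c = score + 20 + (score + score)
c = 31 + c % c + (buf * j + 27)
score = (c < buf) + (buf[26] + 24)
c = score[c] + j
j = j * score
score = score + (c - score)
process(j)
c = c - j * c
if 35 == 37:
    score = score + j
    j = c
else:
    j = score + j + 0 % score
score = c % 24

c = c - j * c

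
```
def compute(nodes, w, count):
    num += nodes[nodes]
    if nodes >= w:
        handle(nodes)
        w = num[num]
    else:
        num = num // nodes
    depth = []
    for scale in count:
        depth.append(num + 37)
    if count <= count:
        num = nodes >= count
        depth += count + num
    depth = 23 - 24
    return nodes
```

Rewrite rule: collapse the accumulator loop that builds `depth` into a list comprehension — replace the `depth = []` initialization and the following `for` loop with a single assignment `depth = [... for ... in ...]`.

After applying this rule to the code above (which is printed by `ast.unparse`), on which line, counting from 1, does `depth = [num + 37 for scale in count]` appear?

Transformed code:
def compute(nodes, w, count):
    num += nodes[nodes]
    if nodes >= w:
        handle(nodes)
        w = num[num]
    else:
        num = num // nodes
    depth = [num + 37 for scale in count]
    if count <= count:
        num = nodes >= count
        depth += count + num
    depth = 23 - 24
    return nodes

8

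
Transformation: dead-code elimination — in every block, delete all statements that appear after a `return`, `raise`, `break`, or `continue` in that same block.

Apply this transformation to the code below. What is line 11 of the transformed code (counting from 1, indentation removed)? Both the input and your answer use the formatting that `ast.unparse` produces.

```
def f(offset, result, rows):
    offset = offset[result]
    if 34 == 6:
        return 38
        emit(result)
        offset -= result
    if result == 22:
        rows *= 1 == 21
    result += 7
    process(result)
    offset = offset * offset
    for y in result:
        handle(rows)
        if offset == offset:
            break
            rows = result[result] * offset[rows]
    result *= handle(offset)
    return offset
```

handle(rows)

Transformed code:
def f(offset, result, rows):
    offset = offset[result]
    if 34 == 6:
        return 38
    if result == 22:
        rows *= 1 == 21
    result += 7
    process(result)
    offset = offset * offset
    for y in result:
        handle(rows)
        if offset == offset:
            break
    result *= handle(offset)
    return offset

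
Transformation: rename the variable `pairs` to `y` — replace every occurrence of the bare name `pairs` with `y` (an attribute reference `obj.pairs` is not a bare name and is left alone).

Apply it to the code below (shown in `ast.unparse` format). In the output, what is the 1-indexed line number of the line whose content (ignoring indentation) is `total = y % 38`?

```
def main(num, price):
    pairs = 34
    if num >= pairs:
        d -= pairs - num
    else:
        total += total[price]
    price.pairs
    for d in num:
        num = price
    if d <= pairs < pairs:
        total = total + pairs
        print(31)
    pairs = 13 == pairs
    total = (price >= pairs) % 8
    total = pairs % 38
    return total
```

15

Transformed code:
def main(num, price):
    y = 34
    if num >= y:
        d -= y - num
    else:
        total += total[price]
    price.pairs
    for d in num:
        num = price
    if d <= y < y:
        total = total + y
        print(31)
    y = 13 == y
    total = (price >= y) % 8
    total = y % 38
    return total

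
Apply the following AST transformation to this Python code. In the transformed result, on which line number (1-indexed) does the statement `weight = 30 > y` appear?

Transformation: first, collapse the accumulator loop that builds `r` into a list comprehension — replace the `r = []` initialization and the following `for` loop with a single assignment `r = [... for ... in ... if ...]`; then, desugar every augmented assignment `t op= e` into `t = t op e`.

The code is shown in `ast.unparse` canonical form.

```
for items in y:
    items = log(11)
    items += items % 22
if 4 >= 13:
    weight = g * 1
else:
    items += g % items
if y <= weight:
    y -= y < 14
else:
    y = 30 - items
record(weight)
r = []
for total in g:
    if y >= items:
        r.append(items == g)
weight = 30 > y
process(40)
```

14

Transformed code:
for items in y:
    items = log(11)
    items = items + items % 22
if 4 >= 13:
    weight = g * 1
else:
    items = items + g % items
if y <= weight:
    y = y - (y < 14)
else:
    y = 30 - items
record(weight)
r = [items == g for total in g if y >= items]
weight = 30 > y
process(40)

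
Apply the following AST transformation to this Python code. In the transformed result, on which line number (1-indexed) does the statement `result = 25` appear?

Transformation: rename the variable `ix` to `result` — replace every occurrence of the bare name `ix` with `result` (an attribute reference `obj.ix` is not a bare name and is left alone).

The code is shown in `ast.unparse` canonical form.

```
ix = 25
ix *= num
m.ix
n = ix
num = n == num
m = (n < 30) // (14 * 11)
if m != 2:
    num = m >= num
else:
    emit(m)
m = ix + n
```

1

Transformed code:
result = 25
result *= num
m.ix
n = result
num = n == num
m = (n < 30) // (14 * 11)
if m != 2:
    num = m >= num
else:
    emit(m)
m = result + n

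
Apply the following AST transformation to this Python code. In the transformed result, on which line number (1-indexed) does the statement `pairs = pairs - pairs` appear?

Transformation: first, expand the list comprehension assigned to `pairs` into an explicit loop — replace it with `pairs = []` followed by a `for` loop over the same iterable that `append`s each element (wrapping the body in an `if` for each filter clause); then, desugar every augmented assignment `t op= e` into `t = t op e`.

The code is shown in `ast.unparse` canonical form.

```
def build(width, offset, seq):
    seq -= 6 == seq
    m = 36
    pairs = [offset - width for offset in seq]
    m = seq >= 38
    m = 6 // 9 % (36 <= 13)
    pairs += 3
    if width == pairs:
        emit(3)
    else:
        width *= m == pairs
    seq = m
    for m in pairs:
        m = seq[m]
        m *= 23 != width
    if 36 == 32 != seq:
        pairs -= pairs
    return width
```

Transformed code:
def build(width, offset, seq):
    seq = seq - (6 == seq)
    m = 36
    pairs = []
    for offset in seq:
        pairs.append(offset - width)
    m = seq >= 38
    m = 6 // 9 % (36 <= 13)
    pairs = pairs + 3
    if width == pairs:
        emit(3)
    else:
        width = width * (m == pairs)
    seq = m
    for m in pairs:
        m = seq[m]
        m = m * (23 != width)
    if 36 == 32 != seq:
        pairs = pairs - pairs
    return width

19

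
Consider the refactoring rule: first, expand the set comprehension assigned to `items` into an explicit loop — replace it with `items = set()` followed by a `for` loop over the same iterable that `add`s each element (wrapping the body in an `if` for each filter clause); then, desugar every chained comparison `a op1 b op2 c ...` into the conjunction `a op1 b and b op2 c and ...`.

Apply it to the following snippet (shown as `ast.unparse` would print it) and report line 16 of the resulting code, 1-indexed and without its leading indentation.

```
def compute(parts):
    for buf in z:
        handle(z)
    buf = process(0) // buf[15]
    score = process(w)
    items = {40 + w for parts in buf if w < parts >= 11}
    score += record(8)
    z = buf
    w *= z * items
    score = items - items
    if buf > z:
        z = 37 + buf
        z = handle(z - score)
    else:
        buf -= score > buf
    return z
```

Transformed code:
def compute(parts):
    for buf in z:
        handle(z)
    buf = process(0) // buf[15]
    score = process(w)
    items = set()
    for parts in buf:
        if w < parts and parts >= 11:
            items.add(40 + w)
    score += record(8)
    z = buf
    w *= z * items
    score = items - items
    if buf > z:
        z = 37 + buf
        z = handle(z - score)
    else:
        buf -= score > buf
    return z

z = handle(z - score)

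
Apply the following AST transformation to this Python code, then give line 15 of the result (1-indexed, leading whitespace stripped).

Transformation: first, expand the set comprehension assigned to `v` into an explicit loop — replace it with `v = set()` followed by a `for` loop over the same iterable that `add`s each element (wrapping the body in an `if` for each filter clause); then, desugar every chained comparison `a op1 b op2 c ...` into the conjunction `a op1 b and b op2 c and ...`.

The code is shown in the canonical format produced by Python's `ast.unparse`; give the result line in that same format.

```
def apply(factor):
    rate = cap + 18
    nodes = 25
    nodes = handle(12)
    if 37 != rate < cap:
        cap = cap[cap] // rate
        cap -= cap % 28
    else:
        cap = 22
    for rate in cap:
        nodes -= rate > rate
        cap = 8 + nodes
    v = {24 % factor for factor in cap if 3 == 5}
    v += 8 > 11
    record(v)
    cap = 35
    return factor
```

if 3 == 5:

Transformed code:
def apply(factor):
    rate = cap + 18
    nodes = 25
    nodes = handle(12)
    if 37 != rate and rate < cap:
        cap = cap[cap] // rate
        cap -= cap % 28
    else:
        cap = 22
    for rate in cap:
        nodes -= rate > rate
        cap = 8 + nodes
    v = set()
    for factor in cap:
        if 3 == 5:
            v.add(24 % factor)
    v += 8 > 11
    record(v)
    cap = 35
    return factor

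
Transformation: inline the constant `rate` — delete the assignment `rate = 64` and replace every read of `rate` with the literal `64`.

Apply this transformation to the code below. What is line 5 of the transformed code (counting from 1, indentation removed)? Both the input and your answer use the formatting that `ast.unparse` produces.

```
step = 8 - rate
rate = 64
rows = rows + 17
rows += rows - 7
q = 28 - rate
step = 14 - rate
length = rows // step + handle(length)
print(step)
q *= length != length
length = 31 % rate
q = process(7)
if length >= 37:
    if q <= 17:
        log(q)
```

Transformed code:
step = 8 - 64
rows = rows + 17
rows += rows - 7
q = 28 - 64
step = 14 - 64
length = rows // step + handle(length)
print(step)
q *= length != length
length = 31 % 64
q = process(7)
if length >= 37:
    if q <= 17:
        log(q)

step = 14 - 64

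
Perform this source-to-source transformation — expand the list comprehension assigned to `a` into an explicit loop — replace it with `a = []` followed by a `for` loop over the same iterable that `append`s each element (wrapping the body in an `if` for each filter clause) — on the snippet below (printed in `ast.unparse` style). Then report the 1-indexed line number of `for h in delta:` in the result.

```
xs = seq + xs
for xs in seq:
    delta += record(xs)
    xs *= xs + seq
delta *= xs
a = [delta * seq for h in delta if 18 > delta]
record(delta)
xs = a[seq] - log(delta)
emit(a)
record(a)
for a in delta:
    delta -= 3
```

Transformed code:
xs = seq + xs
for xs in seq:
    delta += record(xs)
    xs *= xs + seq
delta *= xs
a = []
for h in delta:
    if 18 > delta:
        a.append(delta * seq)
record(delta)
xs = a[seq] - log(delta)
emit(a)
record(a)
for a in delta:
    delta -= 3

7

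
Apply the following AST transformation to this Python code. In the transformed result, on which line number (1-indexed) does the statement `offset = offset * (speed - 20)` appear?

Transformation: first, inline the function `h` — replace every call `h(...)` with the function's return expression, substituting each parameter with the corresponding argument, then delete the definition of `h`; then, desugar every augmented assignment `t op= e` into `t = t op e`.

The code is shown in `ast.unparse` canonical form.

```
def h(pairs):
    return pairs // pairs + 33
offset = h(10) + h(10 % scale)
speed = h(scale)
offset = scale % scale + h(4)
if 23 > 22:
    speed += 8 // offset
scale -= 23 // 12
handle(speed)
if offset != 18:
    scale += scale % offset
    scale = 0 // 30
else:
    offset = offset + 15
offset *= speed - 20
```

13

Transformed code:
offset = 10 // 10 + 33 + (10 % scale // (10 % scale) + 33)
speed = scale // scale + 33
offset = scale % scale + (4 // 4 + 33)
if 23 > 22:
    speed = speed + 8 // offset
scale = scale - 23 // 12
handle(speed)
if offset != 18:
    scale = scale + scale % offset
    scale = 0 // 30
else:
    offset = offset + 15
offset = offset * (speed - 20)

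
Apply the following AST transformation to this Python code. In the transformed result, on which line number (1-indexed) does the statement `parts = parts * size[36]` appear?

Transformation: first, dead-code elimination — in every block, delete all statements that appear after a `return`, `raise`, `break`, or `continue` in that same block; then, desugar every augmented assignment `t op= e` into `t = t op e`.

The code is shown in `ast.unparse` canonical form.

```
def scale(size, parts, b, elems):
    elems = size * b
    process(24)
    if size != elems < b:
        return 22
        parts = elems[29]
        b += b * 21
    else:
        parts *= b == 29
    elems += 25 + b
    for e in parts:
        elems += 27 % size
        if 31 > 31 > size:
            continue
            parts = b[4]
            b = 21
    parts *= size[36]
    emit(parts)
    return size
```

Transformed code:
def scale(size, parts, b, elems):
    elems = size * b
    process(24)
    if size != elems < b:
        return 22
    else:
        parts = parts * (b == 29)
    elems = elems + (25 + b)
    for e in parts:
        elems = elems + 27 % size
        if 31 > 31 > size:
            continue
    parts = parts * size[36]
    emit(parts)
    return size

13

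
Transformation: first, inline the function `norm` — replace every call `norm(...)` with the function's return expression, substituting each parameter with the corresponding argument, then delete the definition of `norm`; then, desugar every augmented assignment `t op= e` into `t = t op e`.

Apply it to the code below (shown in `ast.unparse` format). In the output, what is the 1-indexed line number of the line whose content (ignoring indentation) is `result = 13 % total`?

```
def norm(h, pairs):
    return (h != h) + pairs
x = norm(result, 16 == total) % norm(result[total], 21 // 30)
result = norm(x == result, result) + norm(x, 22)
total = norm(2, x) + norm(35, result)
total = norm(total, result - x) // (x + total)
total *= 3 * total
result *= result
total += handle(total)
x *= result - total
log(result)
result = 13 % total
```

Transformed code:
x = ((result != result) + (16 == total)) % ((result[total] != result[total]) + 21 // 30)
result = ((x == result) != (x == result)) + result + ((x != x) + 22)
total = (2 != 2) + x + ((35 != 35) + result)
total = ((total != total) + (result - x)) // (x + total)
total = total * (3 * total)
result = result * result
total = total + handle(total)
x = x * (result - total)
log(result)
result = 13 % total

10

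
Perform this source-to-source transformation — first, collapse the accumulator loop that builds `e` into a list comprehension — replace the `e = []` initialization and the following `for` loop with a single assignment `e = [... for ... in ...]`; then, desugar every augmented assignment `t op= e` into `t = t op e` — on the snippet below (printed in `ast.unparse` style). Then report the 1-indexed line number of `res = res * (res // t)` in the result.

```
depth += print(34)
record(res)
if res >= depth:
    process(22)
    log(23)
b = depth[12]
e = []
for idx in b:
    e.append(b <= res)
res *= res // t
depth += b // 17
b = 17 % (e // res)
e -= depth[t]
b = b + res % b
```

Transformed code:
depth = depth + print(34)
record(res)
if res >= depth:
    process(22)
    log(23)
b = depth[12]
e = [b <= res for idx in b]
res = res * (res // t)
depth = depth + b // 17
b = 17 % (e // res)
e = e - depth[t]
b = b + res % b

8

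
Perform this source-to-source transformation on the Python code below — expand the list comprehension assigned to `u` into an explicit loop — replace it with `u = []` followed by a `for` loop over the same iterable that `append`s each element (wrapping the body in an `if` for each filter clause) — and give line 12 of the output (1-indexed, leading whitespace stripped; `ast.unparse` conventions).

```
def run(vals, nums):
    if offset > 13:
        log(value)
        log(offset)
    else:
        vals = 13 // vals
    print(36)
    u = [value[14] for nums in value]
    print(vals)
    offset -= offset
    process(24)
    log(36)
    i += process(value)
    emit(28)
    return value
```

offset -= offset

Transformed code:
def run(vals, nums):
    if offset > 13:
        log(value)
        log(offset)
    else:
        vals = 13 // vals
    print(36)
    u = []
    for nums in value:
        u.append(value[14])
    print(vals)
    offset -= offset
    process(24)
    log(36)
    i += process(value)
    emit(28)
    return value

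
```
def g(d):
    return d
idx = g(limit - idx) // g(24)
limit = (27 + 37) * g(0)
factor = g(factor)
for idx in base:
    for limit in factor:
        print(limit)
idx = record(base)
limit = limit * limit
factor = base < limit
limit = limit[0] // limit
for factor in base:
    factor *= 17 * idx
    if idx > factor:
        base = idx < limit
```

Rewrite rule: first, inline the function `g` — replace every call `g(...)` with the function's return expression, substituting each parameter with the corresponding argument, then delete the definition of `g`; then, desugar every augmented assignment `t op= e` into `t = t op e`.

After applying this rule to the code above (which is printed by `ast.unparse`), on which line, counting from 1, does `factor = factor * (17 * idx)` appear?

Transformed code:
idx = (limit - idx) // 24
limit = (27 + 37) * 0
factor = factor
for idx in base:
    for limit in factor:
        print(limit)
idx = record(base)
limit = limit * limit
factor = base < limit
limit = limit[0] // limit
for factor in base:
    factor = factor * (17 * idx)
    if idx > factor:
        base = idx < limit

12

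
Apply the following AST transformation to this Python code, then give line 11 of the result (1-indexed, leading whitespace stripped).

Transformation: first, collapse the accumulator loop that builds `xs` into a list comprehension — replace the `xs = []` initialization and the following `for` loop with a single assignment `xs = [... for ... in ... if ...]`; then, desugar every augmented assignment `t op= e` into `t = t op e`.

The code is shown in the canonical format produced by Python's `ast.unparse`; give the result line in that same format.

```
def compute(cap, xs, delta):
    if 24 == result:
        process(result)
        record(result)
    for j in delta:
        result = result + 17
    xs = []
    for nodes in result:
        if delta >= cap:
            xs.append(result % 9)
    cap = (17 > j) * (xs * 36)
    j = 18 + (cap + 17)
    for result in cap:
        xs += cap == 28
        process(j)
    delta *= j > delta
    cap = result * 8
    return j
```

xs = xs + (cap == 28)

Transformed code:
def compute(cap, xs, delta):
    if 24 == result:
        process(result)
        record(result)
    for j in delta:
        result = result + 17
    xs = [result % 9 for nodes in result if delta >= cap]
    cap = (17 > j) * (xs * 36)
    j = 18 + (cap + 17)
    for result in cap:
        xs = xs + (cap == 28)
        process(j)
    delta = delta * (j > delta)
    cap = result * 8
    return j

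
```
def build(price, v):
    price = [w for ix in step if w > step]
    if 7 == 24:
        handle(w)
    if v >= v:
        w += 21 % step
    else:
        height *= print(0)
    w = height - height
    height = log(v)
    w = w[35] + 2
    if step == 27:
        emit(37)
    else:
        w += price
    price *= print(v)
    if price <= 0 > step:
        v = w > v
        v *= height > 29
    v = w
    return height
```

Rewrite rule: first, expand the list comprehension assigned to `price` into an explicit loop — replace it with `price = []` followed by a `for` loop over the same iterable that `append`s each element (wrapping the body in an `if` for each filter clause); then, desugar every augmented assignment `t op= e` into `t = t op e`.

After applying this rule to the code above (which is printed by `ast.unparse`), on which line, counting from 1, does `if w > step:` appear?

4

Transformed code:
def build(price, v):
    price = []
    for ix in step:
        if w > step:
            price.append(w)
    if 7 == 24:
        handle(w)
    if v >= v:
        w = w + 21 % step
    else:
        height = height * print(0)
    w = height - height
    height = log(v)
    w = w[35] + 2
    if step == 27:
        emit(37)
    else:
        w = w + price
    price = price * print(v)
    if price <= 0 > step:
        v = w > v
        v = v * (height > 29)
    v = w
    return height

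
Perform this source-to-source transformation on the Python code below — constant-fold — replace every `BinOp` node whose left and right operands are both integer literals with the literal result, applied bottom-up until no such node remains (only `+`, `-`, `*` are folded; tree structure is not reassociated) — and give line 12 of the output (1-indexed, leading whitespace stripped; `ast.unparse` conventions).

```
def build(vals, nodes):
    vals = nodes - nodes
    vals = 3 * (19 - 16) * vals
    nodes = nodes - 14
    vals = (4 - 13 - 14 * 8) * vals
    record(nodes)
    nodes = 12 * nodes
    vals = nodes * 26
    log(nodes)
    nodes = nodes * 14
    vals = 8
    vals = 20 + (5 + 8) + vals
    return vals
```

Transformed code:
def build(vals, nodes):
    vals = nodes - nodes
    vals = 9 * vals
    nodes = nodes - 14
    vals = -121 * vals
    record(nodes)
    nodes = 12 * nodes
    vals = nodes * 26
    log(nodes)
    nodes = nodes * 14
    vals = 8
    vals = 33 + vals
    return vals

vals = 33 + vals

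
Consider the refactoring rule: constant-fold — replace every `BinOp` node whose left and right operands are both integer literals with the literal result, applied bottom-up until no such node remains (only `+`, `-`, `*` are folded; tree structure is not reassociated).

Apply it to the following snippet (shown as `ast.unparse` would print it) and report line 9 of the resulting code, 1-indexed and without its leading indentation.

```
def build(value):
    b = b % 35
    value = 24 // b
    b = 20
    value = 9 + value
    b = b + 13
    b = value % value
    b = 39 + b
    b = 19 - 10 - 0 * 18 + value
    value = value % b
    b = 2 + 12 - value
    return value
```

Transformed code:
def build(value):
    b = b % 35
    value = 24 // b
    b = 20
    value = 9 + value
    b = b + 13
    b = value % value
    b = 39 + b
    b = 9 + value
    value = value % b
    b = 14 - value
    return value

b = 9 + value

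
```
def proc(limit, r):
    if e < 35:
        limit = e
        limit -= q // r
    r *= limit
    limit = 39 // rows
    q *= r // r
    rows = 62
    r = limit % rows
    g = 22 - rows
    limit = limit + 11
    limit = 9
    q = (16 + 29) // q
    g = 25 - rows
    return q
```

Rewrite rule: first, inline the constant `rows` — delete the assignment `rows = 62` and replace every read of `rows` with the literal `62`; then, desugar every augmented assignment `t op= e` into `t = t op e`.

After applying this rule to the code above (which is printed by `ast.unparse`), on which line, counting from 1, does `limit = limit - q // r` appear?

Transformed code:
def proc(limit, r):
    if e < 35:
        limit = e
        limit = limit - q // r
    r = r * limit
    limit = 39 // 62
    q = q * (r // r)
    r = limit % 62
    g = 22 - 62
    limit = limit + 11
    limit = 9
    q = (16 + 29) // q
    g = 25 - 62
    return q

4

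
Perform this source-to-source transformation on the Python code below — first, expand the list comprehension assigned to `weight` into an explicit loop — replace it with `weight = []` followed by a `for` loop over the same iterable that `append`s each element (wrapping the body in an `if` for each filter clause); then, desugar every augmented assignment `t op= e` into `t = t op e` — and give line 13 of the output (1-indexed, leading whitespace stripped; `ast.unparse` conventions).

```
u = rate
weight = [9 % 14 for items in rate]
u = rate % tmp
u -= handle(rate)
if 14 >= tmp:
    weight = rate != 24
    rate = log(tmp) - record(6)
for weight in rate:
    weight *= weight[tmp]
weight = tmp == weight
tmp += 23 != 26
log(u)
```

tmp = tmp + (23 != 26)

Transformed code:
u = rate
weight = []
for items in rate:
    weight.append(9 % 14)
u = rate % tmp
u = u - handle(rate)
if 14 >= tmp:
    weight = rate != 24
    rate = log(tmp) - record(6)
for weight in rate:
    weight = weight * weight[tmp]
weight = tmp == weight
tmp = tmp + (23 != 26)
log(u)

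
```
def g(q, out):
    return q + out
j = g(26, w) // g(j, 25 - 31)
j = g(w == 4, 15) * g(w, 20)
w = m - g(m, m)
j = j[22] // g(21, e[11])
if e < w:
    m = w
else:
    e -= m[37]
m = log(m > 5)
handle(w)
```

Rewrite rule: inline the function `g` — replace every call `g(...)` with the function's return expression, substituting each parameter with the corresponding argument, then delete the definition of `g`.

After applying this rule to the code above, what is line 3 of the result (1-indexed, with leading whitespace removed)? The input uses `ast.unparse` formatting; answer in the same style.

w = m - (m + m)

Transformed code:
j = (26 + w) // (j + (25 - 31))
j = ((w == 4) + 15) * (w + 20)
w = m - (m + m)
j = j[22] // (21 + e[11])
if e < w:
    m = w
else:
    e -= m[37]
m = log(m > 5)
handle(w)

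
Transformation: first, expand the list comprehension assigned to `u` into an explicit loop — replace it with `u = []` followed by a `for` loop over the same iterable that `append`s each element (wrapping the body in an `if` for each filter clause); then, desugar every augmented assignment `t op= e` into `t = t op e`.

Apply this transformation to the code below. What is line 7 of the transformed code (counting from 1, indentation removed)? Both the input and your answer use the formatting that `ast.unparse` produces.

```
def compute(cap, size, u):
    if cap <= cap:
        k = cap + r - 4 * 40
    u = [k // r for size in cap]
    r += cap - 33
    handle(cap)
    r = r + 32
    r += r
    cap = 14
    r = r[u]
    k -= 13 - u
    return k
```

r = r + (cap - 33)

Transformed code:
def compute(cap, size, u):
    if cap <= cap:
        k = cap + r - 4 * 40
    u = []
    for size in cap:
        u.append(k // r)
    r = r + (cap - 33)
    handle(cap)
    r = r + 32
    r = r + r
    cap = 14
    r = r[u]
    k = k - (13 - u)
    return k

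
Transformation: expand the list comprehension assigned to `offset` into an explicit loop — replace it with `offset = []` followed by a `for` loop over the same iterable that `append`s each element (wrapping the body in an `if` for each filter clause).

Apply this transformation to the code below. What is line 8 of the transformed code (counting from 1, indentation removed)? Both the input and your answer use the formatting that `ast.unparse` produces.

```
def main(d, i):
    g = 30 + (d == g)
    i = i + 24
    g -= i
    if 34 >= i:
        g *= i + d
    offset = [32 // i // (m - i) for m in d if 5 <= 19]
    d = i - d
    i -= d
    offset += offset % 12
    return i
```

Transformed code:
def main(d, i):
    g = 30 + (d == g)
    i = i + 24
    g -= i
    if 34 >= i:
        g *= i + d
    offset = []
    for m in d:
        if 5 <= 19:
            offset.append(32 // i // (m - i))
    d = i - d
    i -= d
    offset += offset % 12
    return i

for m in d:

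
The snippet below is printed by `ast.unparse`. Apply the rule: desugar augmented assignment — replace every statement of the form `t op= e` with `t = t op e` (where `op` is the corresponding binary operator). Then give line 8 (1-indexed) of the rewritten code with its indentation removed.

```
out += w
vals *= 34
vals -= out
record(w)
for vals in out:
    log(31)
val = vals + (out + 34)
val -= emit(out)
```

Transformed code:
out = out + w
vals = vals * 34
vals = vals - out
record(w)
for vals in out:
    log(31)
val = vals + (out + 34)
val = val - emit(out)

val = val - emit(out)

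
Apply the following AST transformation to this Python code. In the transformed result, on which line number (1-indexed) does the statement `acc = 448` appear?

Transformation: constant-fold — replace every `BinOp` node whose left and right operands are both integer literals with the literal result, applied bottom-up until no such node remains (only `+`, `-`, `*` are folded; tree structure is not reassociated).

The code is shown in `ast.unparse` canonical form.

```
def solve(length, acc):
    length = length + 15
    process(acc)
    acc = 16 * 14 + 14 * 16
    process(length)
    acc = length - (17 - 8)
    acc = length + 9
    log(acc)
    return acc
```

4

Transformed code:
def solve(length, acc):
    length = length + 15
    process(acc)
    acc = 448
    process(length)
    acc = length - 9
    acc = length + 9
    log(acc)
    return acc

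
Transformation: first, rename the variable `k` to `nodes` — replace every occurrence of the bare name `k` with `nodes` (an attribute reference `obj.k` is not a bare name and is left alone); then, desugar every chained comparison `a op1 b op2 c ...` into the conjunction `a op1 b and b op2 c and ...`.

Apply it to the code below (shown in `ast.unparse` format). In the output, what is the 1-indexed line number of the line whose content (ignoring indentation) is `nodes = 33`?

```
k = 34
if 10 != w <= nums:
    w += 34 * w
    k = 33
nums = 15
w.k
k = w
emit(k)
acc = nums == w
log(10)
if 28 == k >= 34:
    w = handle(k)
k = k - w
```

Transformed code:
nodes = 34
if 10 != w and w <= nums:
    w += 34 * w
    nodes = 33
nums = 15
w.k
nodes = w
emit(nodes)
acc = nums == w
log(10)
if 28 == nodes and nodes >= 34:
    w = handle(nodes)
nodes = nodes - w

4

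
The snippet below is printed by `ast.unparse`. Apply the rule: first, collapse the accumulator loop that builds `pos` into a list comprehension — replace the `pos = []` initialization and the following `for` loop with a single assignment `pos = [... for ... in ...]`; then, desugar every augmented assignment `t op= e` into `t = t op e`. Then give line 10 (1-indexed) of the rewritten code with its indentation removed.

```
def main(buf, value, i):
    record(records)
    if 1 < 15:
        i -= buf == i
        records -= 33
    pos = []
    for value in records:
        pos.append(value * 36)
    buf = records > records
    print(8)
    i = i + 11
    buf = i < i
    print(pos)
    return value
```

Transformed code:
def main(buf, value, i):
    record(records)
    if 1 < 15:
        i = i - (buf == i)
        records = records - 33
    pos = [value * 36 for value in records]
    buf = records > records
    print(8)
    i = i + 11
    buf = i < i
    print(pos)
    return value

buf = i < i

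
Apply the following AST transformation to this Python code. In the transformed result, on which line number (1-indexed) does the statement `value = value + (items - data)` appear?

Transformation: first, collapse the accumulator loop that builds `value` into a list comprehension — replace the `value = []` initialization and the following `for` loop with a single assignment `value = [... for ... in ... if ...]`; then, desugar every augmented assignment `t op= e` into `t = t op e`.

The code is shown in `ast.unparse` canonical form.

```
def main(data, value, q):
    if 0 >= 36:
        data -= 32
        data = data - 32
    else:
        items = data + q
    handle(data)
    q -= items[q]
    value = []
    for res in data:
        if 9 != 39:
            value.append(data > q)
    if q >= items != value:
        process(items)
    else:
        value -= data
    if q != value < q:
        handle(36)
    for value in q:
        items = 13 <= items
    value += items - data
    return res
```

18

Transformed code:
def main(data, value, q):
    if 0 >= 36:
        data = data - 32
        data = data - 32
    else:
        items = data + q
    handle(data)
    q = q - items[q]
    value = [data > q for res in data if 9 != 39]
    if q >= items != value:
        process(items)
    else:
        value = value - data
    if q != value < q:
        handle(36)
    for value in q:
        items = 13 <= items
    value = value + (items - data)
    return res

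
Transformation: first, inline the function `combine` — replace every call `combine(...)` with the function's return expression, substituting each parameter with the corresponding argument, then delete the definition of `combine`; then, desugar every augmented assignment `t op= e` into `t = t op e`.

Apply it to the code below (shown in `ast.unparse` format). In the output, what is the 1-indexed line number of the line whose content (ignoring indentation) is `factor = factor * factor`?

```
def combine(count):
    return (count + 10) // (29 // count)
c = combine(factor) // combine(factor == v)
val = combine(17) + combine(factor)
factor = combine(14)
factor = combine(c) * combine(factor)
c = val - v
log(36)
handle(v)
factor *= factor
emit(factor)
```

Transformed code:
c = (factor + 10) // (29 // factor) // (((factor == v) + 10) // (29 // (factor == v)))
val = (17 + 10) // (29 // 17) + (factor + 10) // (29 // factor)
factor = (14 + 10) // (29 // 14)
factor = (c + 10) // (29 // c) * ((factor + 10) // (29 // factor))
c = val - v
log(36)
handle(v)
factor = factor * factor
emit(factor)

8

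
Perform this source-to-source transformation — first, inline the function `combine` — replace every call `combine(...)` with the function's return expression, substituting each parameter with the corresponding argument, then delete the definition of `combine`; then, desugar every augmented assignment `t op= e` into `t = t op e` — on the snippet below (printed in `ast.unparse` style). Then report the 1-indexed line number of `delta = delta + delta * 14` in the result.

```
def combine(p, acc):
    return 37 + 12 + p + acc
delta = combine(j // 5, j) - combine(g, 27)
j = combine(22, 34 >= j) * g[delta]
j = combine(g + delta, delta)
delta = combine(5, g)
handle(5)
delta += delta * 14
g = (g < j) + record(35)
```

Transformed code:
delta = 37 + 12 + j // 5 + j - (37 + 12 + g + 27)
j = (37 + 12 + 22 + (34 >= j)) * g[delta]
j = 37 + 12 + (g + delta) + delta
delta = 37 + 12 + 5 + g
handle(5)
delta = delta + delta * 14
g = (g < j) + record(35)

6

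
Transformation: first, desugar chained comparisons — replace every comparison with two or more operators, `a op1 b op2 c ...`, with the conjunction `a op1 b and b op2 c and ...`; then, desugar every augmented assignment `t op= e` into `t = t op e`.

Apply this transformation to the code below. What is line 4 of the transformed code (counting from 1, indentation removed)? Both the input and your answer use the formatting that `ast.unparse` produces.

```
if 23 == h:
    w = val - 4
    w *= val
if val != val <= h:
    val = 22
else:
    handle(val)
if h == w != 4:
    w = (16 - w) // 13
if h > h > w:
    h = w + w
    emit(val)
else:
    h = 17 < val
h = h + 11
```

Transformed code:
if 23 == h:
    w = val - 4
    w = w * val
if val != val and val <= h:
    val = 22
else:
    handle(val)
if h == w and w != 4:
    w = (16 - w) // 13
if h > h and h > w:
    h = w + w
    emit(val)
else:
    h = 17 < val
h = h + 11

if val != val and val <= h:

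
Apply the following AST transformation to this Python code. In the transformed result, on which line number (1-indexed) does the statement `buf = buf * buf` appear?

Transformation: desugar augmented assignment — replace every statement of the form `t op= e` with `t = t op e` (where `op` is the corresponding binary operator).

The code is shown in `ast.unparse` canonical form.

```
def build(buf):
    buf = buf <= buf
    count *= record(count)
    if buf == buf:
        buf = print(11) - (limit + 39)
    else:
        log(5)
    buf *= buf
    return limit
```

Transformed code:
def build(buf):
    buf = buf <= buf
    count = count * record(count)
    if buf == buf:
        buf = print(11) - (limit + 39)
    else:
        log(5)
    buf = buf * buf
    return limit

8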